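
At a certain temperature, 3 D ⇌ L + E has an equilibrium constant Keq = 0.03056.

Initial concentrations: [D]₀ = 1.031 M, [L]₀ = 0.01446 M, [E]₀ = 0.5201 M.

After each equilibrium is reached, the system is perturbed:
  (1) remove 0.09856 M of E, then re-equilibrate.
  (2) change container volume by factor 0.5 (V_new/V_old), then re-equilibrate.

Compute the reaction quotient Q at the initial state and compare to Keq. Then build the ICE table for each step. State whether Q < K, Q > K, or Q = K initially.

Q₀ = 0.006862 vs Keq = 0.03056 ⇒ Q<K, forward
Step 1:
                    D           L           E
  Initial       1.031     0.01446      0.5201
  Change      -0.0936      0.0312      0.0312
  Equil        0.9374     0.04566      0.5513
  solve Keq expr → x = 0.0312; check Q = 0.03056
Then remove 0.09856 M of E.
Step 2:
                    D           L           E
  Initial      0.9374     0.04566      0.4527
  Change     -0.01821    0.006069    0.006069
  Equil        0.9192     0.05173      0.4588
  solve Keq expr → x = 0.006069; check Q = 0.03056
Then change container volume by factor 0.5 (V_new/V_old).
Step 3:
                    D           L           E
  Initial       1.838      0.1035      0.9176
  Change      -0.1478     0.04926     0.04926
  Equil         1.691      0.1527      0.9669
  solve Keq expr → x = 0.04926; check Q = 0.03056

Q₀ = 0.006862; Q < K (proceeds forward)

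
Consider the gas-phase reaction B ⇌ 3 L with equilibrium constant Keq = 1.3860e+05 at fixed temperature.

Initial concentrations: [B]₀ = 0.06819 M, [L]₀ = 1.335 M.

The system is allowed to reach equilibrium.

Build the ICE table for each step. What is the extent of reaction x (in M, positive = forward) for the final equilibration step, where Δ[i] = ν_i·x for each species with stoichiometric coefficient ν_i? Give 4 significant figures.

Q₀ = 34.89 vs Keq = 1.3860e+05 ⇒ Q<K, forward
Step 1:
                    B           L
  I           0.06819       1.335
  C          -0.06816      0.2045
  E        2.6325e-05       1.539
  solve Keq expr → x = 0.06816; check Q = 1.3860e+05

x = 0.06816 M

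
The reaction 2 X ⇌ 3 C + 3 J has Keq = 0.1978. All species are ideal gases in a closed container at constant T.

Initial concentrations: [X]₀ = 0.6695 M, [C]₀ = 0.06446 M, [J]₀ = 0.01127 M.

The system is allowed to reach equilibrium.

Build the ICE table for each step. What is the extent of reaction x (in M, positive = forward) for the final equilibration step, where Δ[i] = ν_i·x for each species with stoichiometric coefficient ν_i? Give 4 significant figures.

x = 0.1651 M

Q₀ = 8.5535e-10 vs Keq = 0.1978 ⇒ Q<K, forward
Step 1:
                    X           C           J
  I            0.6695     0.06446     0.01127
  C           -0.3301      0.4952      0.4952
  E            0.3394      0.5597      0.5065
  solve Keq expr → x = 0.1651; check Q = 0.1978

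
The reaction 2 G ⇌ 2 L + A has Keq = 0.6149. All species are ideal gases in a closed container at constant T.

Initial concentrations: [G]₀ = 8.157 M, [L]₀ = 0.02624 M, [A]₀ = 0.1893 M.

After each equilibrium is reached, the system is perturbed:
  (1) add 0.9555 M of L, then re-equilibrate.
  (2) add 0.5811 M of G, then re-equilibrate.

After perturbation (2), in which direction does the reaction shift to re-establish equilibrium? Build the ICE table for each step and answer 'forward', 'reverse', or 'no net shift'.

Q₀ = 1.9589e-06 vs Keq = 0.6149 ⇒ Q<K, forward
Step 1:
                    G           L           A
  I             8.157     0.02624      0.1893
  C            -3.041       3.041       1.521
  E             5.116       3.068        1.71
  solve Keq expr → x = 1.521; check Q = 0.6149
Then add 0.9555 M of L.
Step 2:
                    G           L           A
  I             5.116       4.023        1.71
  C            0.4463     -0.4463     -0.2232
  E             5.562       3.577       1.487
  solve Keq expr → x = -0.2232; check Q = 0.6149
Then add 0.5811 M of G.
Step 3:
                    G           L           A
  I             6.143       3.577       1.487
  C           -0.1651      0.1651     0.08254
  E             5.978       3.742       1.569
  solve Keq expr → x = 0.08254; check Q = 0.6149

Direction: forward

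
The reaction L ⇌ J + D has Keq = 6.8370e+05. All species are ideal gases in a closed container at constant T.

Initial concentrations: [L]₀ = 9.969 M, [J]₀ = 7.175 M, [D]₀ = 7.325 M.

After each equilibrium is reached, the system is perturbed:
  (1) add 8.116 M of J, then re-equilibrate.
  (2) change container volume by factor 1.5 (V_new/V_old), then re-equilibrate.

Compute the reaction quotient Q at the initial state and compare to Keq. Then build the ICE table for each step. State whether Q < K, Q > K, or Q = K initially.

Q₀ = 5.272 vs Keq = 6.8370e+05 ⇒ Q<K, forward
Step 1:
                  L         J         D
  Initial     9.969     7.175     7.325
  Change     -9.969     9.969     9.969
  Equil   4.3363e-04     17.14     17.29
  solve Keq expr → x = 9.969; check Q = 6.8370e+05
Then add 8.116 M of J.
Step 2:
                  L         J         D
  Initial 4.3363e-04     25.26     17.29
  Change  2.0527e-04 -2.0527e-04 -2.0527e-04
  Equil   6.3890e-04     25.26     17.29
  solve Keq expr → x = -2.0527e-04; check Q = 6.8370e+05
Then change container volume by factor 1.5 (V_new/V_old).
Step 3:
                  L         J         D
  Initial 4.2594e-04     16.84     11.53
  Change  -1.4197e-04 1.4197e-04 1.4197e-04
  Equil   2.8396e-04     16.84     11.53
  solve Keq expr → x = 1.4197e-04; check Q = 6.8370e+05

Q₀ = 5.272; Q < K (proceeds forward)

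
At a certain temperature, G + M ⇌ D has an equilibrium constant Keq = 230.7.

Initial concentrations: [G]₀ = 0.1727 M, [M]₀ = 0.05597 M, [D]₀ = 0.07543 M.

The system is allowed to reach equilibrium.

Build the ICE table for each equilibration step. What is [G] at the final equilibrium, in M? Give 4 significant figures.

Q₀ = 7.804 vs Keq = 230.7 ⇒ Q<K, forward
Step 1:
                  G         M         D
  I          0.1727   0.05597   0.07543
  C        -0.05144  -0.05144   0.05144
  E          0.1213  0.004535    0.1269
  solve Keq expr → x = 0.05144; check Q = 230.7

[G]_eq = 0.1213 M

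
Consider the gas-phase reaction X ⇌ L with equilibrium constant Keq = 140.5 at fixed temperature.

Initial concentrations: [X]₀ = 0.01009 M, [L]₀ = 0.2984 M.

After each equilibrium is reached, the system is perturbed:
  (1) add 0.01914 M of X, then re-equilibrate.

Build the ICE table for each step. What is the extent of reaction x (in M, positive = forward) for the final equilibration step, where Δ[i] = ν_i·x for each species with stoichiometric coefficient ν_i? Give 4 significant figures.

Q₀ = 29.57 vs Keq = 140.5 ⇒ Q<K, forward
Step 1:
                   X          L
  Initial    0.01009     0.2984
  Change    -0.00791    0.00791
  Equil      0.00218     0.3063
  solve Keq expr → x = 0.00791; check Q = 140.5
Then add 0.01914 M of X.
Step 2:
                   X          L
  Initial    0.02132     0.3063
  Change      -0.019      0.019
  Equil     0.002315     0.3253
  solve Keq expr → x = 0.019; check Q = 140.5

x = 0.019 M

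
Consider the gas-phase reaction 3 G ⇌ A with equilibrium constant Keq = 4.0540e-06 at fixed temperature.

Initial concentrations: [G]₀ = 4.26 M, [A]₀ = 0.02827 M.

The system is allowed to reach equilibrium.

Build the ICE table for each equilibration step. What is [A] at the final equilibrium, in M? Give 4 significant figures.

Q₀ = 3.6568e-04 vs Keq = 4.0540e-06 ⇒ Q>K, reverse
Step 1:
                   G          A
  init          4.26    0.02827
  Δ          0.08381   -0.02794
  eq           4.344 3.3227e-04
  solve Keq expr → x = -0.02794; check Q = 4.0540e-06

[A]_eq = 3.3227e-04 M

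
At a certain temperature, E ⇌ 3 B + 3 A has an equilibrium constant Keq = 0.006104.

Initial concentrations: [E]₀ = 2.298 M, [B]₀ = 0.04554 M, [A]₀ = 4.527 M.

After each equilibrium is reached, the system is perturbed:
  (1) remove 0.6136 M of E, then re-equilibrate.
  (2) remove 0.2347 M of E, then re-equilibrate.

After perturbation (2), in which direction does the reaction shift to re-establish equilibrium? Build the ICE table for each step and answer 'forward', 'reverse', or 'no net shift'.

Direction: reverse

Q₀ = 0.003813 vs Keq = 0.006104 ⇒ Q<K, forward
Step 1:
                   E          B          A
  I            2.298    0.04554      4.527
  C        -0.002541   0.007624   0.007624
  E            2.295    0.05316      4.535
  solve Keq expr → x = 0.002541; check Q = 0.006104
Then remove 0.6136 M of E.
Step 2:
                   E          B          A
  I            1.682    0.05316      4.535
  C         0.001722  -0.005165  -0.005165
  E            1.684      0.048      4.529
  solve Keq expr → x = -0.001722; check Q = 0.006104
Then remove 0.2347 M of E.
Step 3:
                   E          B          A
  I            1.449      0.048      4.529
  C       7.7052e-04  -0.002312  -0.002312
  E             1.45    0.04569      4.527
  solve Keq expr → x = -7.7052e-04; check Q = 0.006104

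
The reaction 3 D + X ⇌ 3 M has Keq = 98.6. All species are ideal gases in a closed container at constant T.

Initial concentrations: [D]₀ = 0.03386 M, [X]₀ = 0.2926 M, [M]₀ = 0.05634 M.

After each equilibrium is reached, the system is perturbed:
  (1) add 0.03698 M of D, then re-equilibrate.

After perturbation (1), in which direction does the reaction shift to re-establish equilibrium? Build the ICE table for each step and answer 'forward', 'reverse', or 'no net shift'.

Direction: forward

Q₀ = 15.74 vs Keq = 98.6 ⇒ Q<K, forward
Step 1:
                  D         X         M
  Initial   0.03386    0.2926   0.05634
  Change   -0.01161 -0.003869   0.01161
  Equil     0.02225    0.2887   0.06795
  solve Keq expr → x = 0.003869; check Q = 98.6
Then add 0.03698 M of D.
Step 2:
                  D         X         M
  Initial   0.05923    0.2887   0.06795
  Change    -0.0276   -0.0092    0.0276
  Equil     0.03163    0.2795   0.09555
  solve Keq expr → x = 0.0092; check Q = 98.6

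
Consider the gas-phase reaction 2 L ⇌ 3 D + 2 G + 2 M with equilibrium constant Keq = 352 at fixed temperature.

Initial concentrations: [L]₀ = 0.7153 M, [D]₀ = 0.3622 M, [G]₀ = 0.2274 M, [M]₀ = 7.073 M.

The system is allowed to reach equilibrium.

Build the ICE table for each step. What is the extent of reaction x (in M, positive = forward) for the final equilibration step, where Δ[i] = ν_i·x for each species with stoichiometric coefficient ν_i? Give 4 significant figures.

x = 0.2198 M

Q₀ = 0.2402 vs Keq = 352 ⇒ Q<K, forward
Step 1:
                  L         D         G         M
  init       0.7153    0.3622    0.2274     7.073
  Δ         -0.4396    0.6593    0.4396    0.4396
  eq         0.2757     1.022     0.667     7.513
  solve Keq expr → x = 0.2198; check Q = 352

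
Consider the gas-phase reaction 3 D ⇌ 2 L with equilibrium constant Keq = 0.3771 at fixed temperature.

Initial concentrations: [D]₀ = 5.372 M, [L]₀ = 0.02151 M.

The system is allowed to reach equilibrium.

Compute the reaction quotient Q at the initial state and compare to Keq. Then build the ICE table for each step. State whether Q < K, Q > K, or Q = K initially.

Q₀ = 2.9845e-06 vs Keq = 0.3771 ⇒ Q<K, forward
Step 1:
                   D          L
  I            5.372    0.02151
  C           -3.107      2.071
  E            2.265      2.093
  solve Keq expr → x = 1.036; check Q = 0.3771

Q₀ = 2.9845e-06; Q < K (proceeds forward)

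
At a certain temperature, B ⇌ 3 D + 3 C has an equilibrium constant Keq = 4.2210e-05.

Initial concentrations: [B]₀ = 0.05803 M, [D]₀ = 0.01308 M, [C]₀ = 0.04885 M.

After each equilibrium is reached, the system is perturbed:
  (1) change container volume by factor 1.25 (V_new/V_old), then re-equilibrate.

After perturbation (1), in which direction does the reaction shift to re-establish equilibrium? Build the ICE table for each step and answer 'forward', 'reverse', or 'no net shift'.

Direction: forward

Q₀ = 4.4954e-09 vs Keq = 4.2210e-05 ⇒ Q<K, forward
Step 1:
                    B           D           C
  I           0.05803     0.01308     0.04885
  C          -0.02535     0.07605     0.07605
  E           0.03268     0.08913      0.1249
  solve Keq expr → x = 0.02535; check Q = 4.2210e-05
Then change container volume by factor 1.25 (V_new/V_old).
Step 2:
                    B           D           C
  I           0.02614      0.0713     0.09992
  C         -0.004614     0.01384     0.01384
  E           0.02153     0.08515      0.1138
  solve Keq expr → x = 0.004614; check Q = 4.2210e-05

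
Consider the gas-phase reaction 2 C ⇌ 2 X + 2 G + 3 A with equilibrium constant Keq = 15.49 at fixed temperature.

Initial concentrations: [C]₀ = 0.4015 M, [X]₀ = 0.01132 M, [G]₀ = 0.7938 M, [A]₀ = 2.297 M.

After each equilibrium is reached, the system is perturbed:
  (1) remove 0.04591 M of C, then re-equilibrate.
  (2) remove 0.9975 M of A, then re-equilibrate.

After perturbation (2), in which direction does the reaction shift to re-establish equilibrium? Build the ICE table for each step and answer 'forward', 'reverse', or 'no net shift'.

Q₀ = 0.006071 vs Keq = 15.49 ⇒ Q<K, forward
Step 1:
                    C           X           G           A
  init         0.4015     0.01132      0.7938       2.297
  Δ           -0.1911      0.1911      0.1911      0.2867
  eq           0.2104      0.2024      0.9849       2.584
  solve Keq expr → x = 0.09556; check Q = 15.49
Then remove 0.04591 M of C.
Step 2:
                    C           X           G           A
  init         0.1645      0.2024      0.9849       2.584
  Δ           0.01917    -0.01917    -0.01917    -0.02876
  eq           0.1836      0.1833      0.9657       2.555
  solve Keq expr → x = -0.009585; check Q = 15.49
Then remove 0.9975 M of A.
Step 3:
                    C           X           G           A
  init         0.1836      0.1833      0.9657       1.557
  Δ          -0.05439     0.05439     0.05439     0.08159
  eq           0.1293      0.2377        1.02       1.639
  solve Keq expr → x = 0.0272; check Q = 15.49

Direction: forward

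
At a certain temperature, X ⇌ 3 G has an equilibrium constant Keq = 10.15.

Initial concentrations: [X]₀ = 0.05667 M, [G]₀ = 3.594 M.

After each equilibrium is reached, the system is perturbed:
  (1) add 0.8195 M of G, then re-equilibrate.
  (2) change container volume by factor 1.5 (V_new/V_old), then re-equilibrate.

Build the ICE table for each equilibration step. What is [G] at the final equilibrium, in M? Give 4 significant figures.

Q₀ = 819.2 vs Keq = 10.15 ⇒ Q>K, reverse
Step 1:
                   X          G
  init       0.05667      3.594
  Δ           0.5778     -1.733
  eq          0.6345      1.861
  solve Keq expr → x = -0.5778; check Q = 10.15
Then add 0.8195 M of G.
Step 2:
                   X          G
  init        0.6345       2.68
  Δ           0.2109    -0.6327
  eq          0.8454      2.047
  solve Keq expr → x = -0.2109; check Q = 10.15
Then change container volume by factor 1.5 (V_new/V_old).
Step 3:
                   X          G
  init        0.5636      1.365
  Δ          -0.1026     0.3078
  eq           0.461      1.673
  solve Keq expr → x = 0.1026; check Q = 10.15

[G]_eq = 1.673 M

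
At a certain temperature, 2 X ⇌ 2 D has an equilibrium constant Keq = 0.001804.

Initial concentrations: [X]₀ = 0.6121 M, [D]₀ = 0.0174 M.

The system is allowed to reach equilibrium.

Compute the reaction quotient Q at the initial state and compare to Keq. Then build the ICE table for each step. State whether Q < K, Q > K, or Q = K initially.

Q₀ = 8.0808e-04 vs Keq = 0.001804 ⇒ Q<K, forward
Step 1:
                  X         D
  init       0.6121    0.0174
  Δ       -0.008248  0.008248
  eq         0.6039   0.02565
  solve Keq expr → x = 0.004124; check Q = 0.001804

Q₀ = 8.0808e-04; Q < K (proceeds forward)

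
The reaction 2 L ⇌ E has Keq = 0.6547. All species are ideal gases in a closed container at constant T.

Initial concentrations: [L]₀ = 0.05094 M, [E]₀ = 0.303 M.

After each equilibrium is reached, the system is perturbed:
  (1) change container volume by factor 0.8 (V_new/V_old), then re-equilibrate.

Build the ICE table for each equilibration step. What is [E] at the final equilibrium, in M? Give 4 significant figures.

Q₀ = 116.8 vs Keq = 0.6547 ⇒ Q>K, reverse
Step 1:
                    L           E
  I           0.05094       0.303
  C            0.3719     -0.1859
  E            0.4228      0.1171
  solve Keq expr → x = -0.1859; check Q = 0.6547
Then change container volume by factor 0.8 (V_new/V_old).
Step 2:
                    L           E
  I            0.5285      0.1463
  C          -0.03122     0.01561
  E            0.4973      0.1619
  solve Keq expr → x = 0.01561; check Q = 0.6547

[E]_eq = 0.1619 M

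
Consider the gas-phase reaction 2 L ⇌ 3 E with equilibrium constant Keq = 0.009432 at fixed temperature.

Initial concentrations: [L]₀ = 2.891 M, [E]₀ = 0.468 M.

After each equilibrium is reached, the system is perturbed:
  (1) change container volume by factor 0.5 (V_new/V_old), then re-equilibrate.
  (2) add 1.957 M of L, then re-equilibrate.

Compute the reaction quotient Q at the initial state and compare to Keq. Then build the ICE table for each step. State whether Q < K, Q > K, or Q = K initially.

Q₀ = 0.01226 vs Keq = 0.009432 ⇒ Q>K, reverse
Step 1:
                   L          E
  Initial      2.891      0.468
  Change     0.02453    -0.0368
  Equil        2.916     0.4312
  solve Keq expr → x = -0.01227; check Q = 0.009432
Then change container volume by factor 0.5 (V_new/V_old).
Step 2:
                   L          E
  Initial      5.831     0.8624
  Change      0.1127    -0.1691
  Equil        5.944     0.6933
  solve Keq expr → x = -0.05637; check Q = 0.009432
Then add 1.957 M of L.
Step 3:
                   L          E
  Initial      7.901     0.6933
  Change    -0.09221     0.1383
  Equil        7.809     0.8316
  solve Keq expr → x = 0.04611; check Q = 0.009432

Q₀ = 0.01226; Q > K (proceeds reverse)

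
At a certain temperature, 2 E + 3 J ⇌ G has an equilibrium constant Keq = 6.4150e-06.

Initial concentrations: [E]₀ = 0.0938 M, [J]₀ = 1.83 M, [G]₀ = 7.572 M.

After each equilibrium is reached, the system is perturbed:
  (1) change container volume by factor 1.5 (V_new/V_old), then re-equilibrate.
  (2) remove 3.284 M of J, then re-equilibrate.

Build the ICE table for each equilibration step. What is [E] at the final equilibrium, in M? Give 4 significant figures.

Q₀ = 140.4 vs Keq = 6.4150e-06 ⇒ Q>K, reverse
Step 1:
                    E           J           G
  I            0.0938        1.83       7.572
  C              9.71       14.56      -4.855
  E             9.804       16.39       2.717
  solve Keq expr → x = -4.855; check Q = 6.4150e-06
Then change container volume by factor 1.5 (V_new/V_old).
Step 2:
                    E           J           G
  I             6.536       10.93       1.811
  C             1.605       2.408     -0.8026
  E             8.141       13.34       1.009
  solve Keq expr → x = -0.8026; check Q = 6.4150e-06
Then remove 3.284 M of J.
Step 3:
                    E           J           G
  I             8.141       10.05       1.009
  C            0.6703       1.005     -0.3351
  E             8.811       11.06      0.6736
  solve Keq expr → x = -0.3351; check Q = 6.4150e-06

[E]_eq = 8.811 M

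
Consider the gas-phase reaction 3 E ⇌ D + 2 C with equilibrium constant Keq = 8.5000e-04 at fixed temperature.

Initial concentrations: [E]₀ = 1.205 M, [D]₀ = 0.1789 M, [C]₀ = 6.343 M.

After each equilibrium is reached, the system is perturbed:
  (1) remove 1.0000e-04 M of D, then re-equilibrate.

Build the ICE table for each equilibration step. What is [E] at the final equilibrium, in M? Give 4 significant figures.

Q₀ = 4.114 vs Keq = 8.5000e-04 ⇒ Q>K, reverse
Step 1:
                    E           D           C
  I             1.205      0.1789       6.343
  C            0.5363     -0.1788     -0.3575
  E             1.741  1.2527e-04       5.985
  solve Keq expr → x = -0.1788; check Q = 8.5000e-04
Then remove 1.0000e-04 M of D.
Step 2:
                    E           D           C
  I             1.741  2.5275e-05       5.985
  C       -2.9978e-04  9.9927e-05  1.9985e-04
  E             1.741  1.2520e-04       5.986
  solve Keq expr → x = 9.9927e-05; check Q = 8.5000e-04

[E]_eq = 1.741 M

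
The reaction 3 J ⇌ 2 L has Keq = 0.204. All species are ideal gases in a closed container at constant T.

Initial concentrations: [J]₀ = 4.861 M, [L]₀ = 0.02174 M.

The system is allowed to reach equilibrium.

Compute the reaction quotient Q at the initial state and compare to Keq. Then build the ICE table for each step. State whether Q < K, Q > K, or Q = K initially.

Q₀ = 4.1147e-06 vs Keq = 0.204 ⇒ Q<K, forward
Step 1:
                    J           L
  init          4.861     0.02174
  Δ            -2.471       1.647
  eq             2.39       1.669
  solve Keq expr → x = 0.8236; check Q = 0.204

Q₀ = 4.1147e-06; Q < K (proceeds forward)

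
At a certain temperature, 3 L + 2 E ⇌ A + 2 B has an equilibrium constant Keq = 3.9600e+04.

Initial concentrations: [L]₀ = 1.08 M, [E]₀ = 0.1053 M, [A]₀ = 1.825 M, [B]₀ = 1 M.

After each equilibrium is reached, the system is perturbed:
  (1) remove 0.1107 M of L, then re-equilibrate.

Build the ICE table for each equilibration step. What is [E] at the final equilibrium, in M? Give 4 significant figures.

[E]_eq = 0.01003 M

Q₀ = 130.7 vs Keq = 3.9600e+04 ⇒ Q<K, forward
Step 1:
                    L           E           A           B
  init           1.08      0.1053       1.825           1
  Δ           -0.1454    -0.09695     0.04847     0.09695
  eq           0.9346    0.008351       1.873       1.097
  solve Keq expr → x = 0.04847; check Q = 3.9600e+04
Then remove 0.1107 M of L.
Step 2:
                    L           E           A           B
  init         0.8239    0.008351       1.873       1.097
  Δ          0.002512    0.001675 -8.3745e-04   -0.001675
  eq           0.8264     0.01003       1.873       1.095
  solve Keq expr → x = -8.3745e-04; check Q = 3.9600e+04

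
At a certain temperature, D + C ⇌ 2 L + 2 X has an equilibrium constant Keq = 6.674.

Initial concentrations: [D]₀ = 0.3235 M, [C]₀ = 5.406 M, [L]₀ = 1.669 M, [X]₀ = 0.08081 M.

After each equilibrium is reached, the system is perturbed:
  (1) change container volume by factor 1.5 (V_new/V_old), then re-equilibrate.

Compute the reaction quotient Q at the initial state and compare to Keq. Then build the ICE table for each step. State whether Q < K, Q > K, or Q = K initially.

Q₀ = 0.0104; Q < K (proceeds forward)

Q₀ = 0.0104 vs Keq = 6.674 ⇒ Q<K, forward
Step 1:
                   D          C          L          X
  init        0.3235      5.406      1.669    0.08081
  Δ          -0.2691    -0.2691     0.5381     0.5381
  eq         0.05443      5.137      2.207     0.6189
  solve Keq expr → x = 0.2691; check Q = 6.674
Then change container volume by factor 1.5 (V_new/V_old).
Step 2:
                   D          C          L          X
  init       0.03629      3.425      1.471     0.4126
  Δ         -0.01652   -0.01652    0.03305    0.03305
  eq         0.01977      3.408      1.504     0.4457
  solve Keq expr → x = 0.01652; check Q = 6.674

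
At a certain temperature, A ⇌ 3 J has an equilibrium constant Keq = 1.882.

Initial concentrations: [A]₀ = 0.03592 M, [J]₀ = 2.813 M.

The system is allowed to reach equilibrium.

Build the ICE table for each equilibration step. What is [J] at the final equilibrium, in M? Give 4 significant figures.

Q₀ = 619.7 vs Keq = 1.882 ⇒ Q>K, reverse
Step 1:
                   A          J
  Initial    0.03592      2.813
  Change      0.5863     -1.759
  Equil       0.6222      1.054
  solve Keq expr → x = -0.5863; check Q = 1.882

[J]_eq = 1.054 M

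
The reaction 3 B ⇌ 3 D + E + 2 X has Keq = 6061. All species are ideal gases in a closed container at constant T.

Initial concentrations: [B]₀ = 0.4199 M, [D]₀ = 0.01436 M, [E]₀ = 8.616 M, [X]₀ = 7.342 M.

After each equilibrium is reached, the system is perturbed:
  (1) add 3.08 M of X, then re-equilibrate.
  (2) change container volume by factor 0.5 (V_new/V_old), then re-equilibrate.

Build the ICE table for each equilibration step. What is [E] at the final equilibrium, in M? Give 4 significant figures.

[E]_eq = 17.36 M

Q₀ = 0.01858 vs Keq = 6061 ⇒ Q<K, forward
Step 1:
                   B          D          E          X
  I           0.4199    0.01436      8.616      7.342
  C          -0.2885     0.2885    0.09618     0.1924
  E           0.1314     0.3029      8.712      7.534
  solve Keq expr → x = 0.09618; check Q = 6061
Then add 3.08 M of X.
Step 2:
                   B          D          E          X
  I           0.1314     0.3029      8.712      10.61
  C          0.02171   -0.02171  -0.007236   -0.01447
  E           0.1531     0.2812      8.705       10.6
  solve Keq expr → x = -0.007236; check Q = 6061
Then change container volume by factor 0.5 (V_new/V_old).
Step 3:
                   B          D          E          X
  I           0.3062     0.5624      17.41       21.2
  C           0.1457    -0.1457   -0.04857   -0.09714
  E           0.4519     0.4167      17.36       21.1
  solve Keq expr → x = -0.04857; check Q = 6061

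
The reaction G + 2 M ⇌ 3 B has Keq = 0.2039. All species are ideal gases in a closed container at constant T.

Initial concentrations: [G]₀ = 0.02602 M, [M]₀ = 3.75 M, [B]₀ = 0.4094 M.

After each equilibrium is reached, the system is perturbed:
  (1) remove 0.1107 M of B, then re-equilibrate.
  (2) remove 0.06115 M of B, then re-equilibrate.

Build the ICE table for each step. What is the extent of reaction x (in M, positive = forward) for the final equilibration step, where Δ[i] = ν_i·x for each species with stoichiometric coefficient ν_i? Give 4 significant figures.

Q₀ = 0.1875 vs Keq = 0.2039 ⇒ Q<K, forward
Step 1:
                    G           M           B
  I           0.02602        3.75      0.4094
  C         -0.001341   -0.002682    0.004023
  E           0.02468       3.747      0.4134
  solve Keq expr → x = 0.001341; check Q = 0.2039
Then remove 0.1107 M of B.
Step 2:
                    G           M           B
  I           0.02468       3.747      0.3027
  C          -0.01122    -0.02245     0.03367
  E           0.01346       3.725      0.3364
  solve Keq expr → x = 0.01122; check Q = 0.2039
Then remove 0.06115 M of B.
Step 3:
                    G           M           B
  I           0.01346       3.725      0.2752
  C         -0.004817   -0.009634     0.01445
  E          0.008638       3.715      0.2897
  solve Keq expr → x = 0.004817; check Q = 0.2039

x = 0.004817 M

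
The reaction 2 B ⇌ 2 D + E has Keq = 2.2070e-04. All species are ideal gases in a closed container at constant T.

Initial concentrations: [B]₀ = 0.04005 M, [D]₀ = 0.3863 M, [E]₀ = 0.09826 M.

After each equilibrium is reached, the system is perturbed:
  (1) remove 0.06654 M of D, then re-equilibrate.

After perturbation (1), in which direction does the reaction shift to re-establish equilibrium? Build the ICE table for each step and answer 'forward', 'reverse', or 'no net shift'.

Direction: forward

Q₀ = 9.142 vs Keq = 2.2070e-04 ⇒ Q>K, reverse
Step 1:
                  B         D         E
  init      0.04005    0.3863   0.09826
  Δ          0.1958   -0.1958  -0.09792
  eq         0.2359    0.1905 3.3856e-04
  solve Keq expr → x = -0.09792; check Q = 2.2070e-04
Then remove 0.06654 M of D.
Step 2:
                  B         D         E
  init       0.2359    0.1239 3.3856e-04
  Δ       -8.8791e-04 8.8791e-04 4.4395e-04
  eq          0.235    0.1248 7.8251e-04
  solve Keq expr → x = 4.4395e-04; check Q = 2.2070e-04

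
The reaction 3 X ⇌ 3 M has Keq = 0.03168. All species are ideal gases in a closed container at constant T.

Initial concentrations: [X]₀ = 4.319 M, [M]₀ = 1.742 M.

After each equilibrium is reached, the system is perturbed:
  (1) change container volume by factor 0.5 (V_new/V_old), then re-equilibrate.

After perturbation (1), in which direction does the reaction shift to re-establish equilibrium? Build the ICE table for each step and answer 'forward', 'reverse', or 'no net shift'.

Q₀ = 0.06561 vs Keq = 0.03168 ⇒ Q>K, reverse
Step 1:
                   X          M
  Initial      4.319      1.742
  Change      0.2852    -0.2852
  Equil        4.604      1.457
  solve Keq expr → x = -0.09505; check Q = 0.03168
Then change container volume by factor 0.5 (V_new/V_old).
Step 2:
                   X          M
  Initial      9.208      2.914
  Change           0          0
  Equil        9.208      2.914
  solve Keq expr → x = 0; check Q = 0.03168

Direction: no net shift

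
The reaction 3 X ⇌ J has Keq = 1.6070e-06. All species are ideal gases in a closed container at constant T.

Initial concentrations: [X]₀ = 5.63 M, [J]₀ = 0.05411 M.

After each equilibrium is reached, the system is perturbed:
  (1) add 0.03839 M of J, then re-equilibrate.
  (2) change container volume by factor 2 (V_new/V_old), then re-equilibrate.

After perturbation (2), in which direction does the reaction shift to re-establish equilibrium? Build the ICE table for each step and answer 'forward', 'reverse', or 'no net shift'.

Direction: reverse

Q₀ = 3.0322e-04 vs Keq = 1.6070e-06 ⇒ Q>K, reverse
Step 1:
                  X         J
  init         5.63   0.05411
  Δ          0.1614   -0.0538
  eq          5.791 3.1215e-04
  solve Keq expr → x = -0.0538; check Q = 1.6070e-06
Then add 0.03839 M of J.
Step 2:
                  X         J
  init        5.791    0.0387
  Δ          0.1151  -0.03837
  eq          5.907 3.3114e-04
  solve Keq expr → x = -0.03837; check Q = 1.6070e-06
Then change container volume by factor 2 (V_new/V_old).
Step 3:
                  X         J
  init        2.953 1.6557e-04
  Δ       3.7248e-04 -1.2416e-04
  eq          2.954 4.1408e-05
  solve Keq expr → x = -1.2416e-04; check Q = 1.6070e-06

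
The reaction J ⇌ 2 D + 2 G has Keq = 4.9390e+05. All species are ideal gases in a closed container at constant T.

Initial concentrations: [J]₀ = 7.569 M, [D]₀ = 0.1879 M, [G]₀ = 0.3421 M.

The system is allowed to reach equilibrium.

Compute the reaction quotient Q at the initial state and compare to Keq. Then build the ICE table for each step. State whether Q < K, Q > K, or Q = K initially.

Q₀ = 5.4591e-04 vs Keq = 4.9390e+05 ⇒ Q<K, forward
Step 1:
                    J           D           G
  I             7.569      0.1879      0.3421
  C            -7.461       14.92       14.92
  E            0.1077       15.11       15.26
  solve Keq expr → x = 7.461; check Q = 4.9390e+05

Q₀ = 5.4591e-04; Q < K (proceeds forward)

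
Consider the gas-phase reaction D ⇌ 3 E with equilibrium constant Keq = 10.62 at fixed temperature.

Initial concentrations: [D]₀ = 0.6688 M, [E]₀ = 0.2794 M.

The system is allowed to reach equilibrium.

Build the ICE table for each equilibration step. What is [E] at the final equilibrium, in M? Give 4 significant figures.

Q₀ = 0.03261 vs Keq = 10.62 ⇒ Q<K, forward
Step 1:
                    D           E
  I            0.6688      0.2794
  C           -0.3871       1.161
  E            0.2817       1.441
  solve Keq expr → x = 0.3871; check Q = 10.62

[E]_eq = 1.441 M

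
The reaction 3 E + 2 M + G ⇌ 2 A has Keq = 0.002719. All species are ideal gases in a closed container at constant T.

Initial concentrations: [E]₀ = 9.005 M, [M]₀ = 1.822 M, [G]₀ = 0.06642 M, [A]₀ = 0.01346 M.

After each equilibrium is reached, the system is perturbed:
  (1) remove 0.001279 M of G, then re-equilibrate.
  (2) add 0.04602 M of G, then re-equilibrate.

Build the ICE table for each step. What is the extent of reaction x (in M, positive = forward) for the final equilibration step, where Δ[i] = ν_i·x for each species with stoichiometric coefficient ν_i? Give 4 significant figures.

x = 0.03957 M

Q₀ = 1.1252e-06 vs Keq = 0.002719 ⇒ Q<K, forward
Step 1:
                    E           M           G           A
  init          9.005       1.822     0.06642     0.01346
  Δ           -0.1884     -0.1256    -0.06281      0.1256
  eq            8.817       1.696    0.003608      0.1391
  solve Keq expr → x = 0.06281; check Q = 0.002719
Then remove 0.001279 M of G.
Step 2:
                    E           M           G           A
  init          8.817       1.696    0.002329      0.1391
  Δ          0.003442    0.002295    0.001147   -0.002295
  eq             8.82       1.699    0.003476      0.1368
  solve Keq expr → x = -0.001147; check Q = 0.002719
Then add 0.04602 M of G.
Step 3:
                    E           M           G           A
  init           8.82       1.699      0.0495      0.1368
  Δ           -0.1187    -0.07914    -0.03957     0.07914
  eq            8.701        1.62    0.009924      0.2159
  solve Keq expr → x = 0.03957; check Q = 0.002719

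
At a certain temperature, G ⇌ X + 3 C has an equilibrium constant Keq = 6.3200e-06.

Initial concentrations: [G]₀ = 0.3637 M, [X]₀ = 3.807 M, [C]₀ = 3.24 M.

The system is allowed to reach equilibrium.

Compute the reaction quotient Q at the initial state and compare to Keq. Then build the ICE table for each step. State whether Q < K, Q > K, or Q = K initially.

Q₀ = 356 vs Keq = 6.3200e-06 ⇒ Q>K, reverse
Step 1:
                  G         X         C
  I          0.3637     3.807      3.24
  C           1.075    -1.075    -3.225
  E           1.439     2.732   0.01493
  solve Keq expr → x = -1.075; check Q = 6.3200e-06

Q₀ = 356; Q > K (proceeds reverse)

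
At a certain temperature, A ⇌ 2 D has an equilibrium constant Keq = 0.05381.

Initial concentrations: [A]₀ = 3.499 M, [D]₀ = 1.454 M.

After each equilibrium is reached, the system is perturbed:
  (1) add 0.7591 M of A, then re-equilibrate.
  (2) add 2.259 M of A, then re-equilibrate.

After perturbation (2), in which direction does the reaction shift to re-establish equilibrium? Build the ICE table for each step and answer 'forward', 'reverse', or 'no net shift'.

Q₀ = 0.6042 vs Keq = 0.05381 ⇒ Q>K, reverse
Step 1:
                  A         D
  init        3.499     1.454
  Δ          0.4952   -0.9904
  eq          3.994    0.4636
  solve Keq expr → x = -0.4952; check Q = 0.05381
Then add 0.7591 M of A.
Step 2:
                  A         D
  init        4.753    0.4636
  Δ        -0.02052   0.04105
  eq          4.733    0.5046
  solve Keq expr → x = 0.02052; check Q = 0.05381
Then add 2.259 M of A.
Step 3:
                  A         D
  init        6.992    0.5046
  Δ        -0.05319    0.1064
  eq          6.939     0.611
  solve Keq expr → x = 0.05319; check Q = 0.05381

Direction: forward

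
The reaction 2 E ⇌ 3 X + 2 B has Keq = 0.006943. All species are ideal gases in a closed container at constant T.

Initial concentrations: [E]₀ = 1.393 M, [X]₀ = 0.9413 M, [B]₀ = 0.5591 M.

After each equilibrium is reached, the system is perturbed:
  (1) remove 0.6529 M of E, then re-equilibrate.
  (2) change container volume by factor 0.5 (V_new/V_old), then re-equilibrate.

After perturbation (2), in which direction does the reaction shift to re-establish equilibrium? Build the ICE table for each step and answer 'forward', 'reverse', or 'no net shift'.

Direction: reverse

Q₀ = 0.1344 vs Keq = 0.006943 ⇒ Q>K, reverse
Step 1:
                   E          X          B
  init         1.393     0.9413     0.5591
  Δ            0.245    -0.3676     -0.245
  eq           1.638     0.5737     0.3141
  solve Keq expr → x = -0.1225; check Q = 0.006943
Then remove 0.6529 M of E.
Step 2:
                   E          X          B
  init        0.9851     0.5737     0.3141
  Δ          0.05805   -0.08707   -0.05805
  eq           1.043     0.4867      0.256
  solve Keq expr → x = -0.02902; check Q = 0.006943
Then change container volume by factor 0.5 (V_new/V_old).
Step 3:
                   E          X          B
  init         2.086     0.9734      0.512
  Δ           0.1854    -0.2782    -0.1854
  eq           2.272     0.6952     0.3266
  solve Keq expr → x = -0.09272; check Q = 0.006943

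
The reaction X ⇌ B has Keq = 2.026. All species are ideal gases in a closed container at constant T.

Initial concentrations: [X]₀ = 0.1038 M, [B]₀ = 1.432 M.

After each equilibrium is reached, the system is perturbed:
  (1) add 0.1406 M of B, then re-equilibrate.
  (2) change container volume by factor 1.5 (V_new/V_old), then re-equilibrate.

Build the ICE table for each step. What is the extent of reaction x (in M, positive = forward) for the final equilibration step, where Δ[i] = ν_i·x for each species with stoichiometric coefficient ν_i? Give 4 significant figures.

Q₀ = 13.8 vs Keq = 2.026 ⇒ Q>K, reverse
Step 1:
                  X         B
  Initial    0.1038     1.432
  Change     0.4037   -0.4037
  Equil      0.5075     1.028
  solve Keq expr → x = -0.4037; check Q = 2.026
Then add 0.1406 M of B.
Step 2:
                  X         B
  Initial    0.5075     1.169
  Change    0.04646  -0.04646
  Equil       0.554     1.122
  solve Keq expr → x = -0.04646; check Q = 2.026
Then change container volume by factor 1.5 (V_new/V_old).
Step 3:
                  X         B
  Initial    0.3693    0.7483
  Change          0         0
  Equil      0.3693    0.7483
  solve Keq expr → x = 0; check Q = 2.026

x = 0 M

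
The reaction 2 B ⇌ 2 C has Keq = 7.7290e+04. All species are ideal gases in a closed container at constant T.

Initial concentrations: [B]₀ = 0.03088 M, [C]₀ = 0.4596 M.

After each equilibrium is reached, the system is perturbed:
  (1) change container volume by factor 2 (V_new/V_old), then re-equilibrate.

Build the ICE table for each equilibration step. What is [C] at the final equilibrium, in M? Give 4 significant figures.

[C]_eq = 0.2444 M

Q₀ = 221.5 vs Keq = 7.7290e+04 ⇒ Q<K, forward
Step 1:
                    B           C
  I           0.03088      0.4596
  C          -0.02912     0.02912
  E          0.001758      0.4887
  solve Keq expr → x = 0.01456; check Q = 7.7290e+04
Then change container volume by factor 2 (V_new/V_old).
Step 2:
                    B           C
  I        8.7896e-04      0.2444
  C                 0           0
  E        8.7896e-04      0.2444
  solve Keq expr → x = 0; check Q = 7.7290e+04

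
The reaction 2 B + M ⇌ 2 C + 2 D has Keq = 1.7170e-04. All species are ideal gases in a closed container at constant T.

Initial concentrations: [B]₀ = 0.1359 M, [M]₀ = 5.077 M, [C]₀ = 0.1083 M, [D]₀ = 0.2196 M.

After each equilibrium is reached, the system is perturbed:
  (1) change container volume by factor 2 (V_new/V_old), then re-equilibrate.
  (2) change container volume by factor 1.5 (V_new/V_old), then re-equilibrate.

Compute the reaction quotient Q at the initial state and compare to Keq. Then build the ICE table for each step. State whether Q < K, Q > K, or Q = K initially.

Q₀ = 0.006032 vs Keq = 1.7170e-04 ⇒ Q>K, reverse
Step 1:
                    B           M           C           D
  Initial      0.1359       5.077      0.1083      0.2196
  Change      0.06831     0.03416    -0.06831    -0.06831
  Equil        0.2042       5.111     0.03999      0.1513
  solve Keq expr → x = -0.03416; check Q = 1.7170e-04
Then change container volume by factor 2 (V_new/V_old).
Step 2:
                    B           M           C           D
  Initial      0.1021       2.556     0.01999     0.07564
  Change    -0.005138   -0.002569    0.005138    0.005138
  Equil       0.09697       2.553     0.02513     0.08078
  solve Keq expr → x = 0.002569; check Q = 1.7170e-04
Then change container volume by factor 1.5 (V_new/V_old).
Step 3:
                    B           M           C           D
  Initial     0.06465       1.702     0.01675     0.05385
  Change     -0.00225   -0.001125     0.00225     0.00225
  Equil       0.06239       1.701     0.01901     0.05611
  solve Keq expr → x = 0.001125; check Q = 1.7170e-04

Q₀ = 0.006032; Q > K (proceeds reverse)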